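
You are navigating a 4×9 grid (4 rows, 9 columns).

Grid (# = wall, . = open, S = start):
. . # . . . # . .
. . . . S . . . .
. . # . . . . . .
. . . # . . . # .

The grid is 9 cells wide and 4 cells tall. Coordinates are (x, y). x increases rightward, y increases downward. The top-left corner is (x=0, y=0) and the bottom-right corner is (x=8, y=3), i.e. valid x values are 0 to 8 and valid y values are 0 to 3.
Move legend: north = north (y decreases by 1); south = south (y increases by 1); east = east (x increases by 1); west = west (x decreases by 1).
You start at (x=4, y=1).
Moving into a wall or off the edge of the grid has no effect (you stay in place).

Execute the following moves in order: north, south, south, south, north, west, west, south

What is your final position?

Start: (x=4, y=1)
  north (north): (x=4, y=1) -> (x=4, y=0)
  south (south): (x=4, y=0) -> (x=4, y=1)
  south (south): (x=4, y=1) -> (x=4, y=2)
  south (south): (x=4, y=2) -> (x=4, y=3)
  north (north): (x=4, y=3) -> (x=4, y=2)
  west (west): (x=4, y=2) -> (x=3, y=2)
  west (west): blocked, stay at (x=3, y=2)
  south (south): blocked, stay at (x=3, y=2)
Final: (x=3, y=2)

Answer: Final position: (x=3, y=2)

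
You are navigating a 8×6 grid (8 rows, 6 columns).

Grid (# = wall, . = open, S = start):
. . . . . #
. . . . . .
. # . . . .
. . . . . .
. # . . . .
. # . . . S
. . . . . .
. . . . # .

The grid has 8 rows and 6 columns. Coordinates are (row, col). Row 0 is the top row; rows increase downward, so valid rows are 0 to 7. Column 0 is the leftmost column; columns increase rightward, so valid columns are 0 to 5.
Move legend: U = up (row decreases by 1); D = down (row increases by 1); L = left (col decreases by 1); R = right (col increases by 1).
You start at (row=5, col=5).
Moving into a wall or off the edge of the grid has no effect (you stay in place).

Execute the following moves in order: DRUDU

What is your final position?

Start: (row=5, col=5)
  D (down): (row=5, col=5) -> (row=6, col=5)
  R (right): blocked, stay at (row=6, col=5)
  U (up): (row=6, col=5) -> (row=5, col=5)
  D (down): (row=5, col=5) -> (row=6, col=5)
  U (up): (row=6, col=5) -> (row=5, col=5)
Final: (row=5, col=5)

Answer: Final position: (row=5, col=5)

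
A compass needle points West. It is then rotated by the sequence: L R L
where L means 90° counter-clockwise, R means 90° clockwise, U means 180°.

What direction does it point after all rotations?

Answer: Final heading: South

Derivation:
Start: West
  L (left (90° counter-clockwise)) -> South
  R (right (90° clockwise)) -> West
  L (left (90° counter-clockwise)) -> South
Final: South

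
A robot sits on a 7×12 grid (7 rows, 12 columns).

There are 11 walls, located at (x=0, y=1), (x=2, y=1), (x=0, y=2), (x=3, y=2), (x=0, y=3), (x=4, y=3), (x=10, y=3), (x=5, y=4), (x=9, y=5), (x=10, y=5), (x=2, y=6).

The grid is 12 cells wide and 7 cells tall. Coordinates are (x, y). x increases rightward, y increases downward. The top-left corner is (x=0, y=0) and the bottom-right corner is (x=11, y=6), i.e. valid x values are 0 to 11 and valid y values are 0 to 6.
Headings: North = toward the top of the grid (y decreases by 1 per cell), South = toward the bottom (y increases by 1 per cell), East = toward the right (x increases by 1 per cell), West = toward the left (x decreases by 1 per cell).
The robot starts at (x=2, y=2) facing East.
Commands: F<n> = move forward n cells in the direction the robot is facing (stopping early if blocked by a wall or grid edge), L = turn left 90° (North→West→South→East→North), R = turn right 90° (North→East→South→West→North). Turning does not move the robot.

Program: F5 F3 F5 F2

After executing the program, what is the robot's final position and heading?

Answer: Final position: (x=2, y=2), facing East

Derivation:
Start: (x=2, y=2), facing East
  F5: move forward 0/5 (blocked), now at (x=2, y=2)
  F3: move forward 0/3 (blocked), now at (x=2, y=2)
  F5: move forward 0/5 (blocked), now at (x=2, y=2)
  F2: move forward 0/2 (blocked), now at (x=2, y=2)
Final: (x=2, y=2), facing East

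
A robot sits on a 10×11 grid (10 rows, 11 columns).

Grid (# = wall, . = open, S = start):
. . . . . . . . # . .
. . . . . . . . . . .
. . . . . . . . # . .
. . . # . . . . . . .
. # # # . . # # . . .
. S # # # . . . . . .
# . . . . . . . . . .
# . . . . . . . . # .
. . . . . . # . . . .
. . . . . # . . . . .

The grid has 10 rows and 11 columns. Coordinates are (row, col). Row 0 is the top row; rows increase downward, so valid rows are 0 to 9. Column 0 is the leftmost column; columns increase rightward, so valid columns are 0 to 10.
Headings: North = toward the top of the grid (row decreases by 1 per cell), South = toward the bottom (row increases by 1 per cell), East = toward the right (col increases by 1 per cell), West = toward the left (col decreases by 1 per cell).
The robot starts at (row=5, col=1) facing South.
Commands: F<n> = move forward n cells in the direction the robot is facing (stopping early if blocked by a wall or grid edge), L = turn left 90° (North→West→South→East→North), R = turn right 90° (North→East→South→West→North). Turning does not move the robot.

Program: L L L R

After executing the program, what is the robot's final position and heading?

Start: (row=5, col=1), facing South
  L: turn left, now facing East
  L: turn left, now facing North
  L: turn left, now facing West
  R: turn right, now facing North
Final: (row=5, col=1), facing North

Answer: Final position: (row=5, col=1), facing North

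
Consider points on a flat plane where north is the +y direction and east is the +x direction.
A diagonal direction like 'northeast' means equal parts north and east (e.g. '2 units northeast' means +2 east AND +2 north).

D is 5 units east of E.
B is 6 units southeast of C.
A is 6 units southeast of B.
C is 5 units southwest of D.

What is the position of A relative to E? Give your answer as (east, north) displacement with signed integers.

Place E at the origin (east=0, north=0).
  D is 5 units east of E: delta (east=+5, north=+0); D at (east=5, north=0).
  C is 5 units southwest of D: delta (east=-5, north=-5); C at (east=0, north=-5).
  B is 6 units southeast of C: delta (east=+6, north=-6); B at (east=6, north=-11).
  A is 6 units southeast of B: delta (east=+6, north=-6); A at (east=12, north=-17).
Therefore A relative to E: (east=12, north=-17).

Answer: A is at (east=12, north=-17) relative to E.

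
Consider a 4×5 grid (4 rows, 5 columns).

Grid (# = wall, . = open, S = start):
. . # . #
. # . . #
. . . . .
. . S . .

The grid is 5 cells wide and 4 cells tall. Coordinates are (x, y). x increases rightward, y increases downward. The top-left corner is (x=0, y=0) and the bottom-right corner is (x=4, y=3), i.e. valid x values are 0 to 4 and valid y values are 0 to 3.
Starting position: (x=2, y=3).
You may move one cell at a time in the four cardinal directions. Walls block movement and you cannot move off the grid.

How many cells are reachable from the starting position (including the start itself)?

Answer: Reachable cells: 16

Derivation:
BFS flood-fill from (x=2, y=3):
  Distance 0: (x=2, y=3)
  Distance 1: (x=2, y=2), (x=1, y=3), (x=3, y=3)
  Distance 2: (x=2, y=1), (x=1, y=2), (x=3, y=2), (x=0, y=3), (x=4, y=3)
  Distance 3: (x=3, y=1), (x=0, y=2), (x=4, y=2)
  Distance 4: (x=3, y=0), (x=0, y=1)
  Distance 5: (x=0, y=0)
  Distance 6: (x=1, y=0)
Total reachable: 16 (grid has 16 open cells total)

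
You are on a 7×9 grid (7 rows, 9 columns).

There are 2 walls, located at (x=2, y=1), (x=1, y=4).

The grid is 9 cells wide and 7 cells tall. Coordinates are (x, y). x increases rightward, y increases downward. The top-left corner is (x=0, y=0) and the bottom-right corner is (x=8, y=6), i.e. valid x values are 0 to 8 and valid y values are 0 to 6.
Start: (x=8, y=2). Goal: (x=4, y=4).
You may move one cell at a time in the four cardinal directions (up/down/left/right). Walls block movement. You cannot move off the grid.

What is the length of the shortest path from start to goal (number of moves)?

Answer: Shortest path length: 6

Derivation:
BFS from (x=8, y=2) until reaching (x=4, y=4):
  Distance 0: (x=8, y=2)
  Distance 1: (x=8, y=1), (x=7, y=2), (x=8, y=3)
  Distance 2: (x=8, y=0), (x=7, y=1), (x=6, y=2), (x=7, y=3), (x=8, y=4)
  Distance 3: (x=7, y=0), (x=6, y=1), (x=5, y=2), (x=6, y=3), (x=7, y=4), (x=8, y=5)
  Distance 4: (x=6, y=0), (x=5, y=1), (x=4, y=2), (x=5, y=3), (x=6, y=4), (x=7, y=5), (x=8, y=6)
  Distance 5: (x=5, y=0), (x=4, y=1), (x=3, y=2), (x=4, y=3), (x=5, y=4), (x=6, y=5), (x=7, y=6)
  Distance 6: (x=4, y=0), (x=3, y=1), (x=2, y=2), (x=3, y=3), (x=4, y=4), (x=5, y=5), (x=6, y=6)  <- goal reached here
One shortest path (6 moves): (x=8, y=2) -> (x=7, y=2) -> (x=6, y=2) -> (x=5, y=2) -> (x=4, y=2) -> (x=4, y=3) -> (x=4, y=4)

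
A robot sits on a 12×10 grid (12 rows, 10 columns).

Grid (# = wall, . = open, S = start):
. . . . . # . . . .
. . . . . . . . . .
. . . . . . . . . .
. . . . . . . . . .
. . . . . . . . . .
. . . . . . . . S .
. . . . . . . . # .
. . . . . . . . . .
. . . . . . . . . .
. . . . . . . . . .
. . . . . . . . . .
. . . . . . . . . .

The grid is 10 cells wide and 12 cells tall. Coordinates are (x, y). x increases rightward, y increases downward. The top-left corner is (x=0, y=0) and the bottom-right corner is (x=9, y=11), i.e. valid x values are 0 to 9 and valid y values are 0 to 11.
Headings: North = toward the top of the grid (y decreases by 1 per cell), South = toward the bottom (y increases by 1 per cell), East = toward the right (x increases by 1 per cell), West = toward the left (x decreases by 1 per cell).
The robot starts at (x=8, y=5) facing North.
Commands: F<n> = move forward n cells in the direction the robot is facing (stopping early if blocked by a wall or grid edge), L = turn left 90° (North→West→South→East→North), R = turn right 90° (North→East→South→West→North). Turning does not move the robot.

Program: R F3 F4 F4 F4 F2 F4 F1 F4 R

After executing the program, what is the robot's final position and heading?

Answer: Final position: (x=9, y=5), facing South

Derivation:
Start: (x=8, y=5), facing North
  R: turn right, now facing East
  F3: move forward 1/3 (blocked), now at (x=9, y=5)
  [×3]F4: move forward 0/4 (blocked), now at (x=9, y=5)
  F2: move forward 0/2 (blocked), now at (x=9, y=5)
  F4: move forward 0/4 (blocked), now at (x=9, y=5)
  F1: move forward 0/1 (blocked), now at (x=9, y=5)
  F4: move forward 0/4 (blocked), now at (x=9, y=5)
  R: turn right, now facing South
Final: (x=9, y=5), facing South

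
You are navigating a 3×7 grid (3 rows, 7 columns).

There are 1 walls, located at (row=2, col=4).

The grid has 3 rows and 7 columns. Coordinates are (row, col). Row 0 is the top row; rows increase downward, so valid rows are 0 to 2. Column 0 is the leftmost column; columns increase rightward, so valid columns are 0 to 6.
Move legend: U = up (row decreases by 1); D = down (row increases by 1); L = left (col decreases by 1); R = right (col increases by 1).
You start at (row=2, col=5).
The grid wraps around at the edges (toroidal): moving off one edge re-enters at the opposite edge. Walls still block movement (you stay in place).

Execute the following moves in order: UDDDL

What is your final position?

Start: (row=2, col=5)
  U (up): (row=2, col=5) -> (row=1, col=5)
  D (down): (row=1, col=5) -> (row=2, col=5)
  D (down): (row=2, col=5) -> (row=0, col=5)
  D (down): (row=0, col=5) -> (row=1, col=5)
  L (left): (row=1, col=5) -> (row=1, col=4)
Final: (row=1, col=4)

Answer: Final position: (row=1, col=4)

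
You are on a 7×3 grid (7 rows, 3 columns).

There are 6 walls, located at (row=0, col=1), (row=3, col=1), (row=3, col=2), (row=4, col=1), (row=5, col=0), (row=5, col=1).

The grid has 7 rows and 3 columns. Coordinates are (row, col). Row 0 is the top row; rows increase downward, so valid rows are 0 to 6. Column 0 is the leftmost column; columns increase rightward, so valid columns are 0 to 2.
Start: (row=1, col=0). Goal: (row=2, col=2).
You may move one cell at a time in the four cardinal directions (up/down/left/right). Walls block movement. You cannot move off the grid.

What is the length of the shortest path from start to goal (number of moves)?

BFS from (row=1, col=0) until reaching (row=2, col=2):
  Distance 0: (row=1, col=0)
  Distance 1: (row=0, col=0), (row=1, col=1), (row=2, col=0)
  Distance 2: (row=1, col=2), (row=2, col=1), (row=3, col=0)
  Distance 3: (row=0, col=2), (row=2, col=2), (row=4, col=0)  <- goal reached here
One shortest path (3 moves): (row=1, col=0) -> (row=1, col=1) -> (row=1, col=2) -> (row=2, col=2)

Answer: Shortest path length: 3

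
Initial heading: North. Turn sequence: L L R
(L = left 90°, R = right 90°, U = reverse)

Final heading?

Start: North
  L (left (90° counter-clockwise)) -> West
  L (left (90° counter-clockwise)) -> South
  R (right (90° clockwise)) -> West
Final: West

Answer: Final heading: West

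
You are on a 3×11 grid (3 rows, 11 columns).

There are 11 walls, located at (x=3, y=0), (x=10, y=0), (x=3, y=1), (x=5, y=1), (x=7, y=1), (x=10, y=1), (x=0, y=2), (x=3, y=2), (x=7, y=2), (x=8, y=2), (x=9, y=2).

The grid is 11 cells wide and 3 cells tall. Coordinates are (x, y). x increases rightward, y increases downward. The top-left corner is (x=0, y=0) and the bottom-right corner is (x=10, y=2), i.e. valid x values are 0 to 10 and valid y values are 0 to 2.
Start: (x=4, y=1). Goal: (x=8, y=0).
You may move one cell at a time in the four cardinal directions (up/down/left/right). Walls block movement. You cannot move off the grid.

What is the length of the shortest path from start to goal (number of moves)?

Answer: Shortest path length: 5

Derivation:
BFS from (x=4, y=1) until reaching (x=8, y=0):
  Distance 0: (x=4, y=1)
  Distance 1: (x=4, y=0), (x=4, y=2)
  Distance 2: (x=5, y=0), (x=5, y=2)
  Distance 3: (x=6, y=0), (x=6, y=2)
  Distance 4: (x=7, y=0), (x=6, y=1)
  Distance 5: (x=8, y=0)  <- goal reached here
One shortest path (5 moves): (x=4, y=1) -> (x=4, y=0) -> (x=5, y=0) -> (x=6, y=0) -> (x=7, y=0) -> (x=8, y=0)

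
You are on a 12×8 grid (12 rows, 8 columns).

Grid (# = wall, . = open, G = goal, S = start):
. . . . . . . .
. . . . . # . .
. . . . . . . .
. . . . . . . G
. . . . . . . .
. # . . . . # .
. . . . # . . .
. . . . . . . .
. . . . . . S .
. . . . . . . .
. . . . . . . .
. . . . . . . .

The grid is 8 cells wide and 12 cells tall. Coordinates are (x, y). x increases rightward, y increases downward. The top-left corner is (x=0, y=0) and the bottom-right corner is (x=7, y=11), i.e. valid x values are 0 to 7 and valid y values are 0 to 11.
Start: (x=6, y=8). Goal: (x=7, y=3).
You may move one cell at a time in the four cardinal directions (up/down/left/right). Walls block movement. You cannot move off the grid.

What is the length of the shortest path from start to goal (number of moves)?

BFS from (x=6, y=8) until reaching (x=7, y=3):
  Distance 0: (x=6, y=8)
  Distance 1: (x=6, y=7), (x=5, y=8), (x=7, y=8), (x=6, y=9)
  Distance 2: (x=6, y=6), (x=5, y=7), (x=7, y=7), (x=4, y=8), (x=5, y=9), (x=7, y=9), (x=6, y=10)
  Distance 3: (x=5, y=6), (x=7, y=6), (x=4, y=7), (x=3, y=8), (x=4, y=9), (x=5, y=10), (x=7, y=10), (x=6, y=11)
  Distance 4: (x=5, y=5), (x=7, y=5), (x=3, y=7), (x=2, y=8), (x=3, y=9), (x=4, y=10), (x=5, y=11), (x=7, y=11)
  Distance 5: (x=5, y=4), (x=7, y=4), (x=4, y=5), (x=3, y=6), (x=2, y=7), (x=1, y=8), (x=2, y=9), (x=3, y=10), (x=4, y=11)
  Distance 6: (x=5, y=3), (x=7, y=3), (x=4, y=4), (x=6, y=4), (x=3, y=5), (x=2, y=6), (x=1, y=7), (x=0, y=8), (x=1, y=9), (x=2, y=10), (x=3, y=11)  <- goal reached here
One shortest path (6 moves): (x=6, y=8) -> (x=7, y=8) -> (x=7, y=7) -> (x=7, y=6) -> (x=7, y=5) -> (x=7, y=4) -> (x=7, y=3)

Answer: Shortest path length: 6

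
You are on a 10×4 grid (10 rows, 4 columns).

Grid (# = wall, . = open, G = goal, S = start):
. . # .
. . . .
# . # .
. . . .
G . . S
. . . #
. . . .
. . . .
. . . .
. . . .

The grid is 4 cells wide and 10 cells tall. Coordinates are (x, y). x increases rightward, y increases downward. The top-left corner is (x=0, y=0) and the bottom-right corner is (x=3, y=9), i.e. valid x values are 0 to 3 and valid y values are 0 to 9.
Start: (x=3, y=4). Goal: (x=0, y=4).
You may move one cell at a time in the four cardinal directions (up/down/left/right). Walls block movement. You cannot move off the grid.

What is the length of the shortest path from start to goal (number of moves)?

Answer: Shortest path length: 3

Derivation:
BFS from (x=3, y=4) until reaching (x=0, y=4):
  Distance 0: (x=3, y=4)
  Distance 1: (x=3, y=3), (x=2, y=4)
  Distance 2: (x=3, y=2), (x=2, y=3), (x=1, y=4), (x=2, y=5)
  Distance 3: (x=3, y=1), (x=1, y=3), (x=0, y=4), (x=1, y=5), (x=2, y=6)  <- goal reached here
One shortest path (3 moves): (x=3, y=4) -> (x=2, y=4) -> (x=1, y=4) -> (x=0, y=4)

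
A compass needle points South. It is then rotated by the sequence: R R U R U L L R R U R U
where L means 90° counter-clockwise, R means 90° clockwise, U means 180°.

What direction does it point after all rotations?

Start: South
  R (right (90° clockwise)) -> West
  R (right (90° clockwise)) -> North
  U (U-turn (180°)) -> South
  R (right (90° clockwise)) -> West
  U (U-turn (180°)) -> East
  L (left (90° counter-clockwise)) -> North
  L (left (90° counter-clockwise)) -> West
  R (right (90° clockwise)) -> North
  R (right (90° clockwise)) -> East
  U (U-turn (180°)) -> West
  R (right (90° clockwise)) -> North
  U (U-turn (180°)) -> South
Final: South

Answer: Final heading: South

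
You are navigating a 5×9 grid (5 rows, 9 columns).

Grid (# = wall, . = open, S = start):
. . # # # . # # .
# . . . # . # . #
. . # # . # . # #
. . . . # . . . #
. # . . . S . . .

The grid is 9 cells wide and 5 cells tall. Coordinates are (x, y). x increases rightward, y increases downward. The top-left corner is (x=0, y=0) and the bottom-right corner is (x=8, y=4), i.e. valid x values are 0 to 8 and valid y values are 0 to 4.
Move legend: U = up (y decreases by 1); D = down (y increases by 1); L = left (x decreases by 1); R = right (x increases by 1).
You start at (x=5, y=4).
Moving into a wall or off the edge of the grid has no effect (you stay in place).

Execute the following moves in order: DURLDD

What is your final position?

Start: (x=5, y=4)
  D (down): blocked, stay at (x=5, y=4)
  U (up): (x=5, y=4) -> (x=5, y=3)
  R (right): (x=5, y=3) -> (x=6, y=3)
  L (left): (x=6, y=3) -> (x=5, y=3)
  D (down): (x=5, y=3) -> (x=5, y=4)
  D (down): blocked, stay at (x=5, y=4)
Final: (x=5, y=4)

Answer: Final position: (x=5, y=4)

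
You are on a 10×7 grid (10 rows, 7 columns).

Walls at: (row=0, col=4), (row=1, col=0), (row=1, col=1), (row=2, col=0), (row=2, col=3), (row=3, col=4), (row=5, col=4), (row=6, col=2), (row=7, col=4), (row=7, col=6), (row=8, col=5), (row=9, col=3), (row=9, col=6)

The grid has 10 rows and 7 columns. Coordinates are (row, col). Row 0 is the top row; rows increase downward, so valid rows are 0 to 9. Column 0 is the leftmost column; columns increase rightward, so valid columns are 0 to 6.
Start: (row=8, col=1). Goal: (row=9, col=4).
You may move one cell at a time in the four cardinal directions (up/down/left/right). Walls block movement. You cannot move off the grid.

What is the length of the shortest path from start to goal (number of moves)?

Answer: Shortest path length: 4

Derivation:
BFS from (row=8, col=1) until reaching (row=9, col=4):
  Distance 0: (row=8, col=1)
  Distance 1: (row=7, col=1), (row=8, col=0), (row=8, col=2), (row=9, col=1)
  Distance 2: (row=6, col=1), (row=7, col=0), (row=7, col=2), (row=8, col=3), (row=9, col=0), (row=9, col=2)
  Distance 3: (row=5, col=1), (row=6, col=0), (row=7, col=3), (row=8, col=4)
  Distance 4: (row=4, col=1), (row=5, col=0), (row=5, col=2), (row=6, col=3), (row=9, col=4)  <- goal reached here
One shortest path (4 moves): (row=8, col=1) -> (row=8, col=2) -> (row=8, col=3) -> (row=8, col=4) -> (row=9, col=4)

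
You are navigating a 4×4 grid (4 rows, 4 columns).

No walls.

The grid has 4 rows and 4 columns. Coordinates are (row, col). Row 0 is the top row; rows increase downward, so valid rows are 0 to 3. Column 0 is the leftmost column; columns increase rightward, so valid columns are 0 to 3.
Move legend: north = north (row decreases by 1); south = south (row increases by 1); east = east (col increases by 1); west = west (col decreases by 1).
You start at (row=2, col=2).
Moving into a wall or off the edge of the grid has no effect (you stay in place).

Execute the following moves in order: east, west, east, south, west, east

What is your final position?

Answer: Final position: (row=3, col=3)

Derivation:
Start: (row=2, col=2)
  east (east): (row=2, col=2) -> (row=2, col=3)
  west (west): (row=2, col=3) -> (row=2, col=2)
  east (east): (row=2, col=2) -> (row=2, col=3)
  south (south): (row=2, col=3) -> (row=3, col=3)
  west (west): (row=3, col=3) -> (row=3, col=2)
  east (east): (row=3, col=2) -> (row=3, col=3)
Final: (row=3, col=3)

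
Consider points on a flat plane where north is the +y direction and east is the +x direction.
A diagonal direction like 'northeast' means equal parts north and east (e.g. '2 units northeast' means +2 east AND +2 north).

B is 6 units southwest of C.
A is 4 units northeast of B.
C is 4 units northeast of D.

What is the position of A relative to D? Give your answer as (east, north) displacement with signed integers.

Place D at the origin (east=0, north=0).
  C is 4 units northeast of D: delta (east=+4, north=+4); C at (east=4, north=4).
  B is 6 units southwest of C: delta (east=-6, north=-6); B at (east=-2, north=-2).
  A is 4 units northeast of B: delta (east=+4, north=+4); A at (east=2, north=2).
Therefore A relative to D: (east=2, north=2).

Answer: A is at (east=2, north=2) relative to D.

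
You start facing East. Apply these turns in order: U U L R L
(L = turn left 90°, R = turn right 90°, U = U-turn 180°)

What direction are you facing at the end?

Answer: Final heading: North

Derivation:
Start: East
  U (U-turn (180°)) -> West
  U (U-turn (180°)) -> East
  L (left (90° counter-clockwise)) -> North
  R (right (90° clockwise)) -> East
  L (left (90° counter-clockwise)) -> North
Final: North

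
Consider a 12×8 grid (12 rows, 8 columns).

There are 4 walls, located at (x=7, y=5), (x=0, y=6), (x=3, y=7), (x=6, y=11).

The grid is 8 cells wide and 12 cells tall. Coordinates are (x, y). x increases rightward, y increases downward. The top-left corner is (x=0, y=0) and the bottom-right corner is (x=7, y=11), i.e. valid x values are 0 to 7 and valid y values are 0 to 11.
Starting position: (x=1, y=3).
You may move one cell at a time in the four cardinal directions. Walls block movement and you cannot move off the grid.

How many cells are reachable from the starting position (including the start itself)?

Answer: Reachable cells: 92

Derivation:
BFS flood-fill from (x=1, y=3):
  Distance 0: (x=1, y=3)
  Distance 1: (x=1, y=2), (x=0, y=3), (x=2, y=3), (x=1, y=4)
  Distance 2: (x=1, y=1), (x=0, y=2), (x=2, y=2), (x=3, y=3), (x=0, y=4), (x=2, y=4), (x=1, y=5)
  Distance 3: (x=1, y=0), (x=0, y=1), (x=2, y=1), (x=3, y=2), (x=4, y=3), (x=3, y=4), (x=0, y=5), (x=2, y=5), (x=1, y=6)
  Distance 4: (x=0, y=0), (x=2, y=0), (x=3, y=1), (x=4, y=2), (x=5, y=3), (x=4, y=4), (x=3, y=5), (x=2, y=6), (x=1, y=7)
  Distance 5: (x=3, y=0), (x=4, y=1), (x=5, y=2), (x=6, y=3), (x=5, y=4), (x=4, y=5), (x=3, y=6), (x=0, y=7), (x=2, y=7), (x=1, y=8)
  Distance 6: (x=4, y=0), (x=5, y=1), (x=6, y=2), (x=7, y=3), (x=6, y=4), (x=5, y=5), (x=4, y=6), (x=0, y=8), (x=2, y=8), (x=1, y=9)
  Distance 7: (x=5, y=0), (x=6, y=1), (x=7, y=2), (x=7, y=4), (x=6, y=5), (x=5, y=6), (x=4, y=7), (x=3, y=8), (x=0, y=9), (x=2, y=9), (x=1, y=10)
  Distance 8: (x=6, y=0), (x=7, y=1), (x=6, y=6), (x=5, y=7), (x=4, y=8), (x=3, y=9), (x=0, y=10), (x=2, y=10), (x=1, y=11)
  Distance 9: (x=7, y=0), (x=7, y=6), (x=6, y=7), (x=5, y=8), (x=4, y=9), (x=3, y=10), (x=0, y=11), (x=2, y=11)
  Distance 10: (x=7, y=7), (x=6, y=8), (x=5, y=9), (x=4, y=10), (x=3, y=11)
  Distance 11: (x=7, y=8), (x=6, y=9), (x=5, y=10), (x=4, y=11)
  Distance 12: (x=7, y=9), (x=6, y=10), (x=5, y=11)
  Distance 13: (x=7, y=10)
  Distance 14: (x=7, y=11)
Total reachable: 92 (grid has 92 open cells total)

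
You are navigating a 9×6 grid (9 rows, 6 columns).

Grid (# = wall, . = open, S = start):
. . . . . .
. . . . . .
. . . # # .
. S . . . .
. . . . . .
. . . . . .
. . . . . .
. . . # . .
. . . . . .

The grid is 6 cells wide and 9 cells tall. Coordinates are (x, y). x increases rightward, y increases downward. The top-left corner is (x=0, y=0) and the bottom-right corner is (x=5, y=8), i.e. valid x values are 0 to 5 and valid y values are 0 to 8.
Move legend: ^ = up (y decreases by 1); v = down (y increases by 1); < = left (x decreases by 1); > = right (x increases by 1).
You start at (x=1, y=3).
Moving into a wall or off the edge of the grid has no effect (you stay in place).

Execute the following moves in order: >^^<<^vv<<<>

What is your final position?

Start: (x=1, y=3)
  > (right): (x=1, y=3) -> (x=2, y=3)
  ^ (up): (x=2, y=3) -> (x=2, y=2)
  ^ (up): (x=2, y=2) -> (x=2, y=1)
  < (left): (x=2, y=1) -> (x=1, y=1)
  < (left): (x=1, y=1) -> (x=0, y=1)
  ^ (up): (x=0, y=1) -> (x=0, y=0)
  v (down): (x=0, y=0) -> (x=0, y=1)
  v (down): (x=0, y=1) -> (x=0, y=2)
  [×3]< (left): blocked, stay at (x=0, y=2)
  > (right): (x=0, y=2) -> (x=1, y=2)
Final: (x=1, y=2)

Answer: Final position: (x=1, y=2)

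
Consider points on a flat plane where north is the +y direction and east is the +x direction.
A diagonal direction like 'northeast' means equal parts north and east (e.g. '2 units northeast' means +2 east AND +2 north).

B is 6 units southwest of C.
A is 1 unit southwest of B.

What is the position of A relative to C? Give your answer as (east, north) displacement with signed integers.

Place C at the origin (east=0, north=0).
  B is 6 units southwest of C: delta (east=-6, north=-6); B at (east=-6, north=-6).
  A is 1 unit southwest of B: delta (east=-1, north=-1); A at (east=-7, north=-7).
Therefore A relative to C: (east=-7, north=-7).

Answer: A is at (east=-7, north=-7) relative to C.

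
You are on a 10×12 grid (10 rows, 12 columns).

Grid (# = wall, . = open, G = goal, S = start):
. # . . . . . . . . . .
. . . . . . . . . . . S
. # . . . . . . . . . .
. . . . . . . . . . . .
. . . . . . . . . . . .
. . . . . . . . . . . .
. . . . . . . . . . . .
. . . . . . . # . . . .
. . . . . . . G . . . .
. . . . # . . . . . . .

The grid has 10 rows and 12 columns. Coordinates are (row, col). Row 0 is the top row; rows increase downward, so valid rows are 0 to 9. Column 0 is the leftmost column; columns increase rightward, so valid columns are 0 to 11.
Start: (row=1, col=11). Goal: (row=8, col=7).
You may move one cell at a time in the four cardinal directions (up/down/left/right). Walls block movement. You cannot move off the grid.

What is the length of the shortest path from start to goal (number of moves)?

Answer: Shortest path length: 11

Derivation:
BFS from (row=1, col=11) until reaching (row=8, col=7):
  Distance 0: (row=1, col=11)
  Distance 1: (row=0, col=11), (row=1, col=10), (row=2, col=11)
  Distance 2: (row=0, col=10), (row=1, col=9), (row=2, col=10), (row=3, col=11)
  Distance 3: (row=0, col=9), (row=1, col=8), (row=2, col=9), (row=3, col=10), (row=4, col=11)
  Distance 4: (row=0, col=8), (row=1, col=7), (row=2, col=8), (row=3, col=9), (row=4, col=10), (row=5, col=11)
  Distance 5: (row=0, col=7), (row=1, col=6), (row=2, col=7), (row=3, col=8), (row=4, col=9), (row=5, col=10), (row=6, col=11)
  Distance 6: (row=0, col=6), (row=1, col=5), (row=2, col=6), (row=3, col=7), (row=4, col=8), (row=5, col=9), (row=6, col=10), (row=7, col=11)
  Distance 7: (row=0, col=5), (row=1, col=4), (row=2, col=5), (row=3, col=6), (row=4, col=7), (row=5, col=8), (row=6, col=9), (row=7, col=10), (row=8, col=11)
  Distance 8: (row=0, col=4), (row=1, col=3), (row=2, col=4), (row=3, col=5), (row=4, col=6), (row=5, col=7), (row=6, col=8), (row=7, col=9), (row=8, col=10), (row=9, col=11)
  Distance 9: (row=0, col=3), (row=1, col=2), (row=2, col=3), (row=3, col=4), (row=4, col=5), (row=5, col=6), (row=6, col=7), (row=7, col=8), (row=8, col=9), (row=9, col=10)
  Distance 10: (row=0, col=2), (row=1, col=1), (row=2, col=2), (row=3, col=3), (row=4, col=4), (row=5, col=5), (row=6, col=6), (row=8, col=8), (row=9, col=9)
  Distance 11: (row=1, col=0), (row=3, col=2), (row=4, col=3), (row=5, col=4), (row=6, col=5), (row=7, col=6), (row=8, col=7), (row=9, col=8)  <- goal reached here
One shortest path (11 moves): (row=1, col=11) -> (row=1, col=10) -> (row=1, col=9) -> (row=1, col=8) -> (row=2, col=8) -> (row=3, col=8) -> (row=4, col=8) -> (row=5, col=8) -> (row=6, col=8) -> (row=7, col=8) -> (row=8, col=8) -> (row=8, col=7)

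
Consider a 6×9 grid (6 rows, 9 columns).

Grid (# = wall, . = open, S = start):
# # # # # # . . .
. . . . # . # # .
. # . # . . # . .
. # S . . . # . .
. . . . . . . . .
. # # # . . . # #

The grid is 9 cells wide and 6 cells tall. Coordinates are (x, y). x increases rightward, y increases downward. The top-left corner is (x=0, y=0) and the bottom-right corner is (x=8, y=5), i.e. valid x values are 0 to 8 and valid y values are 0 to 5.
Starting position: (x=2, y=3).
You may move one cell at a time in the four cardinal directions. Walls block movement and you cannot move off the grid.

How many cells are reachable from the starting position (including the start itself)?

BFS flood-fill from (x=2, y=3):
  Distance 0: (x=2, y=3)
  Distance 1: (x=2, y=2), (x=3, y=3), (x=2, y=4)
  Distance 2: (x=2, y=1), (x=4, y=3), (x=1, y=4), (x=3, y=4)
  Distance 3: (x=1, y=1), (x=3, y=1), (x=4, y=2), (x=5, y=3), (x=0, y=4), (x=4, y=4)
  Distance 4: (x=0, y=1), (x=5, y=2), (x=0, y=3), (x=5, y=4), (x=0, y=5), (x=4, y=5)
  Distance 5: (x=5, y=1), (x=0, y=2), (x=6, y=4), (x=5, y=5)
  Distance 6: (x=7, y=4), (x=6, y=5)
  Distance 7: (x=7, y=3), (x=8, y=4)
  Distance 8: (x=7, y=2), (x=8, y=3)
  Distance 9: (x=8, y=2)
  Distance 10: (x=8, y=1)
  Distance 11: (x=8, y=0)
  Distance 12: (x=7, y=0)
  Distance 13: (x=6, y=0)
Total reachable: 35 (grid has 35 open cells total)

Answer: Reachable cells: 35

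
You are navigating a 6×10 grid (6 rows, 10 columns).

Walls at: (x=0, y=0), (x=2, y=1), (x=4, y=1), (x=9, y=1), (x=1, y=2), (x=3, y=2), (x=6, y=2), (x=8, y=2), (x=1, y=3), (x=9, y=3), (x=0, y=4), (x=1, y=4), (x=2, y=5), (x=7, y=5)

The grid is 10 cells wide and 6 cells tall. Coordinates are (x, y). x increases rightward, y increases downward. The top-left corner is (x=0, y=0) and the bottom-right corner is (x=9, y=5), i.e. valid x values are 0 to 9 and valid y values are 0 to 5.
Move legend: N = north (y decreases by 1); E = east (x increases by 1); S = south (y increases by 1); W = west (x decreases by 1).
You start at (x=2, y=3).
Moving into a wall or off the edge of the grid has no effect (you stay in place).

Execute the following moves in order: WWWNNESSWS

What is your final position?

Start: (x=2, y=3)
  [×3]W (west): blocked, stay at (x=2, y=3)
  N (north): (x=2, y=3) -> (x=2, y=2)
  N (north): blocked, stay at (x=2, y=2)
  E (east): blocked, stay at (x=2, y=2)
  S (south): (x=2, y=2) -> (x=2, y=3)
  S (south): (x=2, y=3) -> (x=2, y=4)
  W (west): blocked, stay at (x=2, y=4)
  S (south): blocked, stay at (x=2, y=4)
Final: (x=2, y=4)

Answer: Final position: (x=2, y=4)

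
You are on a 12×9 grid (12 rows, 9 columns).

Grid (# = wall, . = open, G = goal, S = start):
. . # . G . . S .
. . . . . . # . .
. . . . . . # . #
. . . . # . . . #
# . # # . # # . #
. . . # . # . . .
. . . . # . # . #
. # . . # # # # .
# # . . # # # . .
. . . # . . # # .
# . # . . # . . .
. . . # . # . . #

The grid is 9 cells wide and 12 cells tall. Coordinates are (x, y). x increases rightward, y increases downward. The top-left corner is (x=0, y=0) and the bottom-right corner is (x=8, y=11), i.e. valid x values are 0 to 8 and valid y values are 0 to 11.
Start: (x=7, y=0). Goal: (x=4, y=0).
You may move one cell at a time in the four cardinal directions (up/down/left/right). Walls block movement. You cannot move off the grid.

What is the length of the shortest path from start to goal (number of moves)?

BFS from (x=7, y=0) until reaching (x=4, y=0):
  Distance 0: (x=7, y=0)
  Distance 1: (x=6, y=0), (x=8, y=0), (x=7, y=1)
  Distance 2: (x=5, y=0), (x=8, y=1), (x=7, y=2)
  Distance 3: (x=4, y=0), (x=5, y=1), (x=7, y=3)  <- goal reached here
One shortest path (3 moves): (x=7, y=0) -> (x=6, y=0) -> (x=5, y=0) -> (x=4, y=0)

Answer: Shortest path length: 3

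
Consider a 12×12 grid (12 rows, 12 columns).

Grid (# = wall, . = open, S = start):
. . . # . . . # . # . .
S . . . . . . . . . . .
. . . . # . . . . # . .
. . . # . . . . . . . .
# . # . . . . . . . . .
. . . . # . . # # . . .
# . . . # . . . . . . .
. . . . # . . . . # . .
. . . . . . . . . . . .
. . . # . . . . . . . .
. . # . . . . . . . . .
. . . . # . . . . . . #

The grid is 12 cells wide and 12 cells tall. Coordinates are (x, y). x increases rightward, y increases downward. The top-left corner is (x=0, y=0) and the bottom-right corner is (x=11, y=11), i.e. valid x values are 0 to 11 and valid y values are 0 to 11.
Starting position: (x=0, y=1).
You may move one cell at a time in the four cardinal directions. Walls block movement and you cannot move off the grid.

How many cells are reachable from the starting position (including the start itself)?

Answer: Reachable cells: 125

Derivation:
BFS flood-fill from (x=0, y=1):
  Distance 0: (x=0, y=1)
  Distance 1: (x=0, y=0), (x=1, y=1), (x=0, y=2)
  Distance 2: (x=1, y=0), (x=2, y=1), (x=1, y=2), (x=0, y=3)
  Distance 3: (x=2, y=0), (x=3, y=1), (x=2, y=2), (x=1, y=3)
  Distance 4: (x=4, y=1), (x=3, y=2), (x=2, y=3), (x=1, y=4)
  Distance 5: (x=4, y=0), (x=5, y=1), (x=1, y=5)
  Distance 6: (x=5, y=0), (x=6, y=1), (x=5, y=2), (x=0, y=5), (x=2, y=5), (x=1, y=6)
  Distance 7: (x=6, y=0), (x=7, y=1), (x=6, y=2), (x=5, y=3), (x=3, y=5), (x=2, y=6), (x=1, y=7)
  Distance 8: (x=8, y=1), (x=7, y=2), (x=4, y=3), (x=6, y=3), (x=3, y=4), (x=5, y=4), (x=3, y=6), (x=0, y=7), (x=2, y=7), (x=1, y=8)
  Distance 9: (x=8, y=0), (x=9, y=1), (x=8, y=2), (x=7, y=3), (x=4, y=4), (x=6, y=4), (x=5, y=5), (x=3, y=7), (x=0, y=8), (x=2, y=8), (x=1, y=9)
  Distance 10: (x=10, y=1), (x=8, y=3), (x=7, y=4), (x=6, y=5), (x=5, y=6), (x=3, y=8), (x=0, y=9), (x=2, y=9), (x=1, y=10)
  Distance 11: (x=10, y=0), (x=11, y=1), (x=10, y=2), (x=9, y=3), (x=8, y=4), (x=6, y=6), (x=5, y=7), (x=4, y=8), (x=0, y=10), (x=1, y=11)
  Distance 12: (x=11, y=0), (x=11, y=2), (x=10, y=3), (x=9, y=4), (x=7, y=6), (x=6, y=7), (x=5, y=8), (x=4, y=9), (x=0, y=11), (x=2, y=11)
  Distance 13: (x=11, y=3), (x=10, y=4), (x=9, y=5), (x=8, y=6), (x=7, y=7), (x=6, y=8), (x=5, y=9), (x=4, y=10), (x=3, y=11)
  Distance 14: (x=11, y=4), (x=10, y=5), (x=9, y=6), (x=8, y=7), (x=7, y=8), (x=6, y=9), (x=3, y=10), (x=5, y=10)
  Distance 15: (x=11, y=5), (x=10, y=6), (x=8, y=8), (x=7, y=9), (x=6, y=10), (x=5, y=11)
  Distance 16: (x=11, y=6), (x=10, y=7), (x=9, y=8), (x=8, y=9), (x=7, y=10), (x=6, y=11)
  Distance 17: (x=11, y=7), (x=10, y=8), (x=9, y=9), (x=8, y=10), (x=7, y=11)
  Distance 18: (x=11, y=8), (x=10, y=9), (x=9, y=10), (x=8, y=11)
  Distance 19: (x=11, y=9), (x=10, y=10), (x=9, y=11)
  Distance 20: (x=11, y=10), (x=10, y=11)
Total reachable: 125 (grid has 125 open cells total)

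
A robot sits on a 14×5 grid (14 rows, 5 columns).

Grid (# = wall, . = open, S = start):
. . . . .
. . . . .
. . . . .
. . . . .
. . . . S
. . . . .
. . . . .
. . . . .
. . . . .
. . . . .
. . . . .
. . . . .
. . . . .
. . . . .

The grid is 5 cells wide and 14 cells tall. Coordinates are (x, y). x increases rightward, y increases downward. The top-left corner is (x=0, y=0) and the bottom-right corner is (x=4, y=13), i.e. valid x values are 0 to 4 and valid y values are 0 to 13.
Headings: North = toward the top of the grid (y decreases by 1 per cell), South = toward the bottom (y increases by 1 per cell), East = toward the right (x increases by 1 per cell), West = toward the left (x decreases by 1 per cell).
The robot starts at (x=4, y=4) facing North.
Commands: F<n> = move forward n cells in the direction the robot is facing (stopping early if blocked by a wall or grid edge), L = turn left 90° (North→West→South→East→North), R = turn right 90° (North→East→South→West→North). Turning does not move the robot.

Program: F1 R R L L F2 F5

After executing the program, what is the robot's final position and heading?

Answer: Final position: (x=4, y=0), facing North

Derivation:
Start: (x=4, y=4), facing North
  F1: move forward 1, now at (x=4, y=3)
  R: turn right, now facing East
  R: turn right, now facing South
  L: turn left, now facing East
  L: turn left, now facing North
  F2: move forward 2, now at (x=4, y=1)
  F5: move forward 1/5 (blocked), now at (x=4, y=0)
Final: (x=4, y=0), facing North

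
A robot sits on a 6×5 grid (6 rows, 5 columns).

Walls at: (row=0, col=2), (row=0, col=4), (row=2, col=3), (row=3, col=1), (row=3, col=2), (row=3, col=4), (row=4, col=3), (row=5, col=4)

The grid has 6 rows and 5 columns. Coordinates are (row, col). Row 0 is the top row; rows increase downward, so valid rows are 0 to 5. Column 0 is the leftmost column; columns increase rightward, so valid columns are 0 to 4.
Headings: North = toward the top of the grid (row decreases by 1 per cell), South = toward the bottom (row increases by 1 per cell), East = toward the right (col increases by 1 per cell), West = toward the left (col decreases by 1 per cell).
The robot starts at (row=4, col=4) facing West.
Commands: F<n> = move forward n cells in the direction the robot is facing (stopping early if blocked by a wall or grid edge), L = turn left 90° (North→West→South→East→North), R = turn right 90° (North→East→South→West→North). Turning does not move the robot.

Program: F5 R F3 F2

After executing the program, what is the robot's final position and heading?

Start: (row=4, col=4), facing West
  F5: move forward 0/5 (blocked), now at (row=4, col=4)
  R: turn right, now facing North
  F3: move forward 0/3 (blocked), now at (row=4, col=4)
  F2: move forward 0/2 (blocked), now at (row=4, col=4)
Final: (row=4, col=4), facing North

Answer: Final position: (row=4, col=4), facing North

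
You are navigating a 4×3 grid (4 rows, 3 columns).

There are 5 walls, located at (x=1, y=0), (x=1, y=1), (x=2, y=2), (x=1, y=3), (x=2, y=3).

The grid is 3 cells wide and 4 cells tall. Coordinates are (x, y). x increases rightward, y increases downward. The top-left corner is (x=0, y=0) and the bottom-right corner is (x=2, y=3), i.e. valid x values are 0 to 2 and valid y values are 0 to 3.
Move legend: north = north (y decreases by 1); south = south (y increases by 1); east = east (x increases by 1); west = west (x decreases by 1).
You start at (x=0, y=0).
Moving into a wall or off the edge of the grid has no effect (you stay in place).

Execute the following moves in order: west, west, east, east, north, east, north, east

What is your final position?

Answer: Final position: (x=0, y=0)

Derivation:
Start: (x=0, y=0)
  west (west): blocked, stay at (x=0, y=0)
  west (west): blocked, stay at (x=0, y=0)
  east (east): blocked, stay at (x=0, y=0)
  east (east): blocked, stay at (x=0, y=0)
  north (north): blocked, stay at (x=0, y=0)
  east (east): blocked, stay at (x=0, y=0)
  north (north): blocked, stay at (x=0, y=0)
  east (east): blocked, stay at (x=0, y=0)
Final: (x=0, y=0)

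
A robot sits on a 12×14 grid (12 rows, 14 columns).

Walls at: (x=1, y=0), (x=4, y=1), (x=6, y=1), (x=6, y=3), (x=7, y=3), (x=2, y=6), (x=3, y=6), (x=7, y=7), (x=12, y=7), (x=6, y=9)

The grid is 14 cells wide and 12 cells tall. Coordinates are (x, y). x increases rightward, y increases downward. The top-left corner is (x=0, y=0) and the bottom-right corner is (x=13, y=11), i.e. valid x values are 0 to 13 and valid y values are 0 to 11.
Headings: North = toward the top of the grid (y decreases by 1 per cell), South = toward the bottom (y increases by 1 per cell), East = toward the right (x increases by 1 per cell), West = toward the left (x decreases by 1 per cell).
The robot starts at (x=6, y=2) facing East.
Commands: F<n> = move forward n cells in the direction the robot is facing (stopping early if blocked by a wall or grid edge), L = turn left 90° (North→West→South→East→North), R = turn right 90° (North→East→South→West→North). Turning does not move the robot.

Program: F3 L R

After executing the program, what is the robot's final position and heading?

Answer: Final position: (x=9, y=2), facing East

Derivation:
Start: (x=6, y=2), facing East
  F3: move forward 3, now at (x=9, y=2)
  L: turn left, now facing North
  R: turn right, now facing East
Final: (x=9, y=2), facing East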